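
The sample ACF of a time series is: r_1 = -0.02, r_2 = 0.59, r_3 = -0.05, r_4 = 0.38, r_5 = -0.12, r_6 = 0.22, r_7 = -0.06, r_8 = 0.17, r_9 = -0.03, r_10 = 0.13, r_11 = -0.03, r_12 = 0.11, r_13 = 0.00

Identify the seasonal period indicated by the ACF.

The largest autocorrelation is r_2 = 0.59, with weaker echoes at lags 4 (0.38), 6 (0.22) and 8 (0.17); the remaining lags stay at or below 0.13.
The dominant spike at lag 2 indicates a seasonal period of 2.

2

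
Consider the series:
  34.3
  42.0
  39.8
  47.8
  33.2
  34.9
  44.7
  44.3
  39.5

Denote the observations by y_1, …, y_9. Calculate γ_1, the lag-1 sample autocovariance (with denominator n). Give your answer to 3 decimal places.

-4.223

Mean ȳ = (34.3 + 42.0 + 39.8 + 47.8 + 33.2 + 34.9 + 44.7 + 44.3 + 39.5)/9 = 40.0556
Σ_{t=1}^{8}(y_t−ȳ)(y_{t+1}−ȳ) = -38.0053
γ_1 = -38.0053 / 9 = -4.223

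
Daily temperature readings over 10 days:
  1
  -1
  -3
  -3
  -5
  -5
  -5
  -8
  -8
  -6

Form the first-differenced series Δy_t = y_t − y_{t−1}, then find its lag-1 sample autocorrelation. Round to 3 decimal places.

-0.105

First differences Δy: -2, -2, 0, -2, 0, 0, -3, 0, 2
Mean of differences = -0.7778
Numerator Σ(Δy_t−Δȳ)(Δy_{t+1}−Δȳ) = -2.0494
Denominator Σ(Δy_t−Δȳ)² = 19.5556
r_1(Δy) = -2.0494 / 19.5556 = -0.105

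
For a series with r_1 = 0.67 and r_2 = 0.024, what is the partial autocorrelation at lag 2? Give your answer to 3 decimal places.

-0.771

φ_{22} = (r_2 − r_1²) / (1 − r_1²)
r_1² = (0.67)² = 0.4489
Numerator = 0.024 − 0.4489 = -0.4249; denominator = 1 − 0.4489 = 0.5511
φ_{22} = -0.4249 / 0.5511 = -0.771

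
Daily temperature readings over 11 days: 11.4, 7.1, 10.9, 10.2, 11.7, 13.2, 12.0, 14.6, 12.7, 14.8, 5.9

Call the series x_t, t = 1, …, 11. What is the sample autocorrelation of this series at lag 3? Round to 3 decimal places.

-0.191

Mean x̄ = (11.4 + 7.1 + 10.9 + 10.2 + 11.7 + 13.2 + 12.0 + 14.6 + 12.7 + 14.8 + 5.9)/11 = 11.3182
Numerator Σ_{t=1}^{8}(x_t−x̄)(x_{t+3}−x̄) = -14.8055
Denominator Σ(x_t−x̄)² = 77.5364
r_3 = -14.8055 / 77.5364 = -0.191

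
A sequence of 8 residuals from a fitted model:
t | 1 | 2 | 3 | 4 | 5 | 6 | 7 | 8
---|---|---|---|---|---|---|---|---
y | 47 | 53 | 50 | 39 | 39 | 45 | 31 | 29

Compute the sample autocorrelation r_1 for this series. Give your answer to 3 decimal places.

0.439

Mean ȳ = (47 + 53 + 50 + 39 + 39 + 45 + 31 + 29)/8 = 41.6250
Deviations from mean: 5.3750, 11.3750, 8.3750, -2.6250, -2.6250, 3.3750, -10.6250, -12.6250
Σ(y_t−ȳ)(y_{t+1}−ȳ) = (61.1406) + (95.2656) + (-21.9844) + (6.8906) + (-8.8594) + (-35.8594) + (134.1406) = 230.7344
Denominator Σ(y_t−ȳ)² = 525.8750
r_1 = 230.7344 / 525.8750 = 0.439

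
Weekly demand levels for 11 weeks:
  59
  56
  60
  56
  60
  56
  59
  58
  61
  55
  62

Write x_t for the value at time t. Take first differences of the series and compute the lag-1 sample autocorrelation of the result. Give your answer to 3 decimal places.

First differences Δx: -3, 4, -4, 4, -4, 3, -1, 3, -6, 7
Mean of differences = 0.3000
Numerator Σ(Δx_t−Δx̄)(Δx_{t+1}−Δx̄) = -137.7900
Denominator Σ(Δx_t−Δx̄)² = 176.1000
r_1(Δx) = -137.7900 / 176.1000 = -0.782

-0.782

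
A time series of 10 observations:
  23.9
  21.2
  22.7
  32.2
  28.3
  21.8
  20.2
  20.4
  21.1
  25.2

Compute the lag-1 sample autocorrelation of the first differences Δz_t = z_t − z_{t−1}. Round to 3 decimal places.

0.065

First differences Δz: -2.7, 1.5, 9.5, -3.9, -6.5, -1.6, 0.2, 0.7, 4.1
Mean of differences = 0.1444
Numerator Σ(Δz_t−Δz̄)(Δz_{t+1}−Δz̄) = 11.5836
Denominator Σ(Δz_t−Δz̄)² = 176.9622
r_1(Δz) = 11.5836 / 176.9622 = 0.065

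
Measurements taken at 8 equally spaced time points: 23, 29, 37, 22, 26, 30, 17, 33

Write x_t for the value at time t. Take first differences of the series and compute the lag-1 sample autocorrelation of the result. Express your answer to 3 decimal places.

-0.470

First differences Δx: 6, 8, -15, 4, 4, -13, 16
Mean of differences = 1.4286
Numerator Σ(Δx_t−Δx̄)(Δx_{t+1}−Δx̄) = -360.8980
Denominator Σ(Δx_t−Δx̄)² = 767.7143
r_1(Δx) = -360.8980 / 767.7143 = -0.470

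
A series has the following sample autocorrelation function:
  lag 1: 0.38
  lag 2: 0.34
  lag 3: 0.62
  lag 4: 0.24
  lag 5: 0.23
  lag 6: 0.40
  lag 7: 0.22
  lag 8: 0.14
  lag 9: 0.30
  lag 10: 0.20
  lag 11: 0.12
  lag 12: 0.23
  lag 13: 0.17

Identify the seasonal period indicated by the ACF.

The largest autocorrelation is r_3 = 0.62, with a weaker echo at lag 6 (0.40); the remaining lags stay at or below 0.38. The elevated value at lag 1 (0.38), dropping to 0.34 at lag 2, reflects decaying short-term dependence rather than seasonality.
The dominant spike at lag 3 indicates a seasonal period of 3.

3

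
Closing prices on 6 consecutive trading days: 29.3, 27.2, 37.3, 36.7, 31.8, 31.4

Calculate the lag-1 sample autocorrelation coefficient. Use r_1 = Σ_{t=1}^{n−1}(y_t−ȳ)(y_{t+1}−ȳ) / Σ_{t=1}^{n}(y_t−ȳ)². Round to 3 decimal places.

0.126

Mean ȳ = (29.3 + 27.2 + 37.3 + 36.7 + 31.8 + 31.4)/6 = 32.2833
Deviations from mean: -2.9833, -5.0833, 5.0167, 4.4167, -0.4833, -0.8833
Σ(y_t−ȳ)(y_{t+1}−ȳ) = (15.1653) + (-25.5014) + (22.1569) + (-2.1347) + (0.4269) = 10.1131
Denominator Σ(y_t−ȳ)² = 80.4283
r_1 = 10.1131 / 80.4283 = 0.126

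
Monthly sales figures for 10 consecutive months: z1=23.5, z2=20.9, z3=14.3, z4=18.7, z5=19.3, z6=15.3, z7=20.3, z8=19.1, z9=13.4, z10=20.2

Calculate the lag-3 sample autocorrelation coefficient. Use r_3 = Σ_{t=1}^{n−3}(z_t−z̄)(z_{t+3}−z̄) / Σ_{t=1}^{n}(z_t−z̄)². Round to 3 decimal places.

Mean z̄ = (23.5 + 20.9 + 14.3 + 18.7 + 19.3 + 15.3 + 20.3 + 19.1 + 13.4 + 20.2)/10 = 18.5000
Σ(z_t−z̄)(z_{t+3}−z̄) = (1.0000) + (1.9200) + (13.4400) + (0.3600) + (0.4800) + (16.3200) + (3.0600) = 36.5800
Denominator Σ(z_t−z̄)² = 91.8200
r_3 = 36.5800 / 91.8200 = 0.398

0.398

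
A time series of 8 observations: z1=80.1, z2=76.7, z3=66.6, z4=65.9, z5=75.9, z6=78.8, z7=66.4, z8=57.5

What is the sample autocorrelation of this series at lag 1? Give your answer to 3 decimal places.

Mean z̄ = (80.1 + 76.7 + 66.6 + 65.9 + 75.9 + 78.8 + 66.4 + 57.5)/8 = 70.9875
Deviations from mean: 9.1125, 5.7125, -4.3875, -5.0875, 4.9125, 7.8125, -4.5875, -13.4875
Σ(z_t−z̄)(z_{t+1}−z̄) = (52.0552) + (-25.0636) + (22.3214) + (-24.9923) + (38.3789) + (-35.8398) + (61.8739) = 88.7336
Denominator Σ(z_t−z̄)² = 448.9288
r_1 = 88.7336 / 448.9288 = 0.198

0.198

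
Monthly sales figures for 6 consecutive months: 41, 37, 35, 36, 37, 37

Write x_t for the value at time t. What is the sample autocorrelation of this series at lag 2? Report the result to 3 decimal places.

-0.363

Mean x̄ = (41 + 37 + 35 + 36 + 37 + 37)/6 = 37.1667
Deviations from mean: 3.8333, -0.1667, -2.1667, -1.1667, -0.1667, -0.1667
Σ(x_t−x̄)(x_{t+2}−x̄) = (-8.3056) + (0.1944) + (0.3611) + (0.1944) = -7.5556
Denominator Σ(x_t−x̄)² = 20.8333
r_2 = -7.5556 / 20.8333 = -0.363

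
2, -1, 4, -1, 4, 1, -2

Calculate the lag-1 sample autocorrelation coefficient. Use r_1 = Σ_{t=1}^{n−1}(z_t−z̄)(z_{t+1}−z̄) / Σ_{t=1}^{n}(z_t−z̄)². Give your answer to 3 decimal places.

-0.556

Mean z̄ = (2 − 1 + 4 − 1 + 4 + 1 − 2)/7 = 1.0000
Deviations from mean: 1.0000, -2.0000, 3.0000, -2.0000, 3.0000, 0.0000, -3.0000
Σ(z_t−z̄)(z_{t+1}−z̄) = (-2.0000) + (-6.0000) + (-6.0000) + (-6.0000) + (0.0000) + (0.0000) = -20.0000
Denominator Σ(z_t−z̄)² = 36.0000
r_1 = -20.0000 / 36.0000 = -0.556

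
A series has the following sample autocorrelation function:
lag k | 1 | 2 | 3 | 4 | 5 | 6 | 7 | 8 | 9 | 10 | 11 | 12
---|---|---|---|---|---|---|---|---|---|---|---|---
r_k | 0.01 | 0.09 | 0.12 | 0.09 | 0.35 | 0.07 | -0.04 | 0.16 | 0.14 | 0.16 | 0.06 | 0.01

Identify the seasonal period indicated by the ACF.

The largest autocorrelation is r_5 = 0.35; the remaining lags stay at or below 0.16.
The dominant spike at lag 5 indicates a seasonal period of 5.

5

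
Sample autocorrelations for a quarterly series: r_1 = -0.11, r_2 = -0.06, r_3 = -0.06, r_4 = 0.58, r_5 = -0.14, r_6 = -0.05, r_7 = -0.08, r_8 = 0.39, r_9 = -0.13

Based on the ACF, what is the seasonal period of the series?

4

The largest autocorrelation is r_4 = 0.58, with a weaker echo at lag 8 (0.39); the remaining lags stay at or below -0.05.
The dominant spike at lag 4 indicates a seasonal period of 4.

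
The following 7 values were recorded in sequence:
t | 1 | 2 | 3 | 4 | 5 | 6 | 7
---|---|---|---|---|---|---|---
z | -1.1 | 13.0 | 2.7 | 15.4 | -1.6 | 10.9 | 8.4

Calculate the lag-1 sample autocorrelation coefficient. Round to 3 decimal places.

-0.745

Mean z̄ = (-1.1 + 13.0 + 2.7 + 15.4 − 1.6 + 10.9 + 8.4)/7 = 6.8143
Deviations from mean: -7.9143, 6.1857, -4.1143, 8.5857, -8.4143, 4.0857, 1.5857
Σ(z_t−z̄)(z_{t+1}−z̄) = (-48.9555) + (-25.4498) + (-35.3241) + (-72.2427) + (-34.3784) + (6.4788) = -209.8716
Denominator Σ(z_t−z̄)² = 281.5486
r_1 = -209.8716 / 281.5486 = -0.745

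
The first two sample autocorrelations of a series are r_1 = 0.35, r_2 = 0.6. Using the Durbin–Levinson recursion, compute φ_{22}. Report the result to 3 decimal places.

0.544

φ_{22} = (r_2 − r_1²) / (1 − r_1²)
r_1² = (0.35)² = 0.1225
Numerator = 0.6 − 0.1225 = 0.4775; denominator = 1 − 0.1225 = 0.8775
φ_{22} = 0.4775 / 0.8775 = 0.544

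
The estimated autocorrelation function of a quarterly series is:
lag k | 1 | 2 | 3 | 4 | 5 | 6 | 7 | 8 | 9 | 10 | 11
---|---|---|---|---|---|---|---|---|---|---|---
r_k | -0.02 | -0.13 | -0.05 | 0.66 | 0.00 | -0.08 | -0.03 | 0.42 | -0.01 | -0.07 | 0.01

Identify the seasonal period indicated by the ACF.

4

The largest autocorrelation is r_4 = 0.66, with a weaker echo at lag 8 (0.42); the remaining lags stay at or below 0.01.
The dominant spike at lag 4 indicates a seasonal period of 4.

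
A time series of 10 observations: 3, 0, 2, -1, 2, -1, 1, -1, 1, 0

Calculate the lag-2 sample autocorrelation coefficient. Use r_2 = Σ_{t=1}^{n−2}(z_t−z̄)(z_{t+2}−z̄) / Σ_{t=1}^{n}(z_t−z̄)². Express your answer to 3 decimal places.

Mean z̄ = (3 + 0 + 2 − 1 + 2 − 1 + 1 − 1 + 1 + 0)/10 = 0.6000
Numerator Σ_{t=1}^{8}(z_t−z̄)(z_{t+2}−z̄) = 13.0800
Denominator Σ(z_t−z̄)² = 18.4000
r_2 = 13.0800 / 18.4000 = 0.711

0.711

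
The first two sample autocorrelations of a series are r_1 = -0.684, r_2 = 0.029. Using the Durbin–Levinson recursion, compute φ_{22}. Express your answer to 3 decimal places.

-0.825

φ_{22} = (r_2 − r_1²) / (1 − r_1²)
r_1² = (-0.684)² = 0.467856
Numerator = 0.029 − 0.4679 = -0.4389; denominator = 1 − 0.4679 = 0.5321
φ_{22} = -0.4389 / 0.5321 = -0.825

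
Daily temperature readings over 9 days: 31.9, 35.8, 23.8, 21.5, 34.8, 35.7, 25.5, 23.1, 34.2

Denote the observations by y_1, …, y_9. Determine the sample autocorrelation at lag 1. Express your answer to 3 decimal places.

-0.047

Mean ȳ = (31.9 + 35.8 + 23.8 + 21.5 + 34.8 + 35.7 + 25.5 + 23.1 + 34.2)/9 = 29.5889
Numerator Σ_{t=1}^{8}(y_t−ȳ)(y_{t+1}−ȳ) = -13.4579
Denominator Σ(y_t−ȳ)² = 287.4489
r_1 = -13.4579 / 287.4489 = -0.047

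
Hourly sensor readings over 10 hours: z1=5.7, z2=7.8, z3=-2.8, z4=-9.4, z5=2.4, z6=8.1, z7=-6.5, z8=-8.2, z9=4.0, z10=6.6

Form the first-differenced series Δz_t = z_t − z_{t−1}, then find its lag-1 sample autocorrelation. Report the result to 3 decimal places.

First differences Δz: 2.1, -10.6, -6.6, 11.8, 5.7, -14.6, -1.7, 12.2, 2.6
Mean of differences = 0.1000
Numerator Σ(Δz_t−Δz̄)(Δz_{t+1}−Δz̄) = -9.9700
Denominator Σ(Δz_t−Δz̄)² = 703.6200
r_1(Δz) = -9.9700 / 703.6200 = -0.014

-0.014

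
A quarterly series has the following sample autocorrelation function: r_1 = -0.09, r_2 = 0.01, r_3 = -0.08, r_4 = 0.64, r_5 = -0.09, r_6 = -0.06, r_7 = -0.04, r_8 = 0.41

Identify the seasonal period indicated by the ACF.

The largest autocorrelation is r_4 = 0.64, with a weaker echo at lag 8 (0.41); the remaining lags stay at or below 0.01.
The dominant spike at lag 4 indicates a seasonal period of 4.

4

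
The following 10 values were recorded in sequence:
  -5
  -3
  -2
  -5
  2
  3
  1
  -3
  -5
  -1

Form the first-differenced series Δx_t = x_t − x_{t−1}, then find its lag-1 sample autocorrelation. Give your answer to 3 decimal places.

-0.081

First differences Δx: 2, 1, -3, 7, 1, -2, -4, -2, 4
Mean of differences = 0.4444
Numerator Σ(Δx_t−Δx̄)(Δx_{t+1}−Δx̄) = -8.3086
Denominator Σ(Δx_t−Δx̄)² = 102.2222
r_1(Δx) = -8.3086 / 102.2222 = -0.081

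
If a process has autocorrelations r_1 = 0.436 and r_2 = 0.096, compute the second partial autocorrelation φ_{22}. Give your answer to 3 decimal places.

-0.116

φ_{22} = (r_2 − r_1²) / (1 − r_1²)
r_1² = (0.436)² = 0.190096
Numerator = 0.096 − 0.1901 = -0.0941; denominator = 1 − 0.1901 = 0.8099
φ_{22} = -0.0941 / 0.8099 = -0.116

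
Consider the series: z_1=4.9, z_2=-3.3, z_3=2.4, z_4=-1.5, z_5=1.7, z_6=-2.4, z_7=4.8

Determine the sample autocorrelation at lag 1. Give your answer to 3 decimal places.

Mean z̄ = (4.9 − 3.3 + 2.4 − 1.5 + 1.7 − 2.4 + 4.8)/7 = 0.9429
Deviations from mean: 3.9571, -4.2429, 1.4571, -2.4429, 0.7571, -3.3429, 3.8571
Σ(z_t−z̄)(z_{t+1}−z̄) = (-16.7896) + (-6.1824) + (-3.5596) + (-1.8496) + (-2.5310) + (-12.8939) = -43.8061
Denominator Σ(z_t−z̄)² = 68.3771
r_1 = -43.8061 / 68.3771 = -0.641

-0.641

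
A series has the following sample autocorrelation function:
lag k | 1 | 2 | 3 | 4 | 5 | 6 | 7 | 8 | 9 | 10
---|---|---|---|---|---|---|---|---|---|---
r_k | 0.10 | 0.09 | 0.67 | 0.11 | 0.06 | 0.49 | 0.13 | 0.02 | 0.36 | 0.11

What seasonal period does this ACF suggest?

The largest autocorrelation is r_3 = 0.67, with weaker echoes at lags 6 (0.49) and 9 (0.36); the remaining lags stay at or below 0.13.
The dominant spike at lag 3 indicates a seasonal period of 3.

3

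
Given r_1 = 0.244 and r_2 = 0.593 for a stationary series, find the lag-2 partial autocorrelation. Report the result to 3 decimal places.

φ_{22} = (r_2 − r_1²) / (1 − r_1²)
r_1² = (0.244)² = 0.059536
Numerator = 0.593 − 0.0595 = 0.5335; denominator = 1 − 0.0595 = 0.9405
φ_{22} = 0.5335 / 0.9405 = 0.567

0.567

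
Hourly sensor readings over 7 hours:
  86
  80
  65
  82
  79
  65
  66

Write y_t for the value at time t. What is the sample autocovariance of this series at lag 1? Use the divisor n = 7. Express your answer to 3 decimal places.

Mean ȳ = (86 + 80 + 65 + 82 + 79 + 65 + 66)/7 = 74.7143
Σ_{t=1}^{6}(y_t−ȳ)(y_{t+1}−ȳ) = 11.7755
γ_1 = 11.7755 / 7 = 1.682

1.682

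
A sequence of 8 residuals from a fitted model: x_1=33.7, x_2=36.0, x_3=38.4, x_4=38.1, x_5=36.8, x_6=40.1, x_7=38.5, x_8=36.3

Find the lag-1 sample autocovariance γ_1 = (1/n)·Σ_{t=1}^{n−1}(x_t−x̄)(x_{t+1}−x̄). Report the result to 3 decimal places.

0.593

Mean x̄ = (33.7 + 36.0 + 38.4 + 38.1 + 36.8 + 40.1 + 38.5 + 36.3)/8 = 37.2375
Deviations: -3.5375, -1.2375, 1.1625, 0.8625, -0.4375, 2.8625, 1.2625, -0.9375
Σ_{t=1}^{7}(x_t−x̄)(x_{t+1}−x̄) = 4.7423
γ_1 = 4.7423 / 8 = 0.593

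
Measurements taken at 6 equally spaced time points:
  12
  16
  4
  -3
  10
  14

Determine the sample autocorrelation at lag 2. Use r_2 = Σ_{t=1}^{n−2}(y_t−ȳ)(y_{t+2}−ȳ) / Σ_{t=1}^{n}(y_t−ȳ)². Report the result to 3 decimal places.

Mean ȳ = (12 + 16 + 4 − 3 + 10 + 14)/6 = 8.8333
Σ(y_t−ȳ)(y_{t+2}−ȳ) = (-15.3056) + (-84.8056) + (-5.6389) + (-61.1389) = -166.8889
Denominator Σ(y_t−ȳ)² = 252.8333
r_2 = -166.8889 / 252.8333 = -0.660

-0.660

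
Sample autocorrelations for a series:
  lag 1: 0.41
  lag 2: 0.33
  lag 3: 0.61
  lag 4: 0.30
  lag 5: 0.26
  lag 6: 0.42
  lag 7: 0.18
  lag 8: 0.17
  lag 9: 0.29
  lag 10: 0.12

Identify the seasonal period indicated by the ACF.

The largest autocorrelation is r_3 = 0.61, with a weaker echo at lag 6 (0.42); the remaining lags stay at or below 0.41. The elevated value at lag 1 (0.41), dropping to 0.33 at lag 2, reflects decaying short-term dependence rather than seasonality.
The dominant spike at lag 3 indicates a seasonal period of 3.

3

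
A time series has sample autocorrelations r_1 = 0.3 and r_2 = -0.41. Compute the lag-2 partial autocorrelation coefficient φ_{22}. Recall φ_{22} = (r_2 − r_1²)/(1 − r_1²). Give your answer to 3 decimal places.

φ_{22} = (r_2 − r_1²) / (1 − r_1²)
r_1² = (0.3)² = 0.09
Numerator = -0.41 − 0.0900 = -0.5000; denominator = 1 − 0.0900 = 0.9100
φ_{22} = -0.5000 / 0.9100 = -0.549

-0.549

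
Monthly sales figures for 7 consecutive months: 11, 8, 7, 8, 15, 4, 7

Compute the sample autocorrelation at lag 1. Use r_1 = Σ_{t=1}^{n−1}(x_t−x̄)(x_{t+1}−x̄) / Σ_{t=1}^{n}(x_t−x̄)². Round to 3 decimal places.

Mean x̄ = (11 + 8 + 7 + 8 + 15 + 4 + 7)/7 = 8.5714
Deviations from mean: 2.4286, -0.5714, -1.5714, -0.5714, 6.4286, -4.5714, -1.5714
Σ(x_t−x̄)(x_{t+1}−x̄) = (-1.3878) + (0.8980) + (0.8980) + (-3.6735) + (-29.3878) + (7.1837) = -25.4694
Denominator Σ(x_t−x̄)² = 73.7143
r_1 = -25.4694 / 73.7143 = -0.346

-0.346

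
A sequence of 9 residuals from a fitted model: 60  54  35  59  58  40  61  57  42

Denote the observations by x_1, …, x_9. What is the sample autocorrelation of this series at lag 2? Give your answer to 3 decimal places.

Mean x̄ = (60 + 54 + 35 + 59 + 58 + 40 + 61 + 57 + 42)/9 = 51.7778
Σ(x_t−x̄)(x_{t+2}−x̄) = (-137.9506) + (16.0494) + (-104.3951) + (-85.0617) + (57.3827) + (-61.5062) + (-90.1728) = -405.6543
Denominator Σ(x_t−x̄)² = 791.5556
r_2 = -405.6543 / 791.5556 = -0.512

-0.512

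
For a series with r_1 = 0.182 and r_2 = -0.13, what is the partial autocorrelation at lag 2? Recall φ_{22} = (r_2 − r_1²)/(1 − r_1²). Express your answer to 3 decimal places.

-0.169

φ_{22} = (r_2 − r_1²) / (1 − r_1²)
r_1² = (0.182)² = 0.033124
Numerator = -0.13 − 0.0331 = -0.1631; denominator = 1 − 0.0331 = 0.9669
φ_{22} = -0.1631 / 0.9669 = -0.169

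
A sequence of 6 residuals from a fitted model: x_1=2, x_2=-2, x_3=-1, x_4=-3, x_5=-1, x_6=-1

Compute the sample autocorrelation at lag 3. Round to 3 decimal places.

-0.429

Mean x̄ = (2 − 2 − 1 − 3 − 1 − 1)/6 = -1.0000
Deviations from mean: 3.0000, -1.0000, 0.0000, -2.0000, 0.0000, 0.0000
Numerator Σ_{t=1}^{3}(x_t−x̄)(x_{t+3}−x̄) = -6.0000
Denominator Σ(x_t−x̄)² = 14.0000
r_3 = -6.0000 / 14.0000 = -0.429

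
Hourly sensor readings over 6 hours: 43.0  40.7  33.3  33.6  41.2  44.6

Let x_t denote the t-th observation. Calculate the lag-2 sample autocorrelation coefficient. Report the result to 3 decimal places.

Mean x̄ = (43.0 + 40.7 + 33.3 + 33.6 + 41.2 + 44.6)/6 = 39.4000
Deviations from mean: 3.6000, 1.3000, -6.1000, -5.8000, 1.8000, 5.2000
Σ(x_t−x̄)(x_{t+2}−x̄) = (-21.9600) + (-7.5400) + (-10.9800) + (-30.1600) = -70.6400
Denominator Σ(x_t−x̄)² = 115.7800
r_2 = -70.6400 / 115.7800 = -0.610

-0.610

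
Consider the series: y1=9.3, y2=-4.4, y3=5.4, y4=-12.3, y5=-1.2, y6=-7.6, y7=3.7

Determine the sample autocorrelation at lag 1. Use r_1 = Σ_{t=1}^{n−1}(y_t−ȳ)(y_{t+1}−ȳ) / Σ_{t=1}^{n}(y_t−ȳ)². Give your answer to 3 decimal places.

-0.445

Mean ȳ = (9.3 − 4.4 + 5.4 − 12.3 − 1.2 − 7.6 + 3.7)/7 = -1.0143
Deviations from mean: 10.3143, -3.3857, 6.4143, -11.2857, -0.1857, -6.5857, 4.7143
Numerator Σ_{t=1}^{6}(y_t−ȳ)(y_{t+1}−ȳ) = -156.7559
Denominator Σ(y_t−ȳ)² = 351.9886
r_1 = -156.7559 / 351.9886 = -0.445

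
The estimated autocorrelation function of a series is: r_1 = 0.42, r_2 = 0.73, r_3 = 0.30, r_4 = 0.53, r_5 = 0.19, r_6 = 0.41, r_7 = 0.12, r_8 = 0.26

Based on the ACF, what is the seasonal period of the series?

The largest autocorrelation is r_2 = 0.73, with a weaker echo at lag 4 (0.53); the remaining lags stay at or below 0.42.
The dominant spike at lag 2 indicates a seasonal period of 2.

2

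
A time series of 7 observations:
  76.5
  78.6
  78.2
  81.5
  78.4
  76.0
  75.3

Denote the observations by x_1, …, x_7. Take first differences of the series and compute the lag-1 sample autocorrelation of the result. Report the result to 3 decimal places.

-0.123

First differences Δx: 2.1, -0.4, 3.3, -3.1, -2.4, -0.7
Mean of differences = -0.2000
Numerator Σ(Δx_t−Δx̄)(Δx_{t+1}−Δx̄) = -3.8300
Denominator Σ(Δx_t−Δx̄)² = 31.0800
r_1(Δx) = -3.8300 / 31.0800 = -0.123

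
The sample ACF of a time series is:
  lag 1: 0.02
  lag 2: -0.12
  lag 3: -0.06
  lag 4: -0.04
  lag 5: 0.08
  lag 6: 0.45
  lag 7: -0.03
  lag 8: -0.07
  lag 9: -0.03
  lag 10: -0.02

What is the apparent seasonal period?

6

The largest autocorrelation is r_6 = 0.45; the remaining lags stay at or below 0.08.
The dominant spike at lag 6 indicates a seasonal period of 6.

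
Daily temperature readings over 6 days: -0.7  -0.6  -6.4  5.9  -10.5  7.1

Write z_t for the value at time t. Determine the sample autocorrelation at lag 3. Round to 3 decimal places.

Mean z̄ = (-0.7 − 0.6 − 6.4 + 5.9 − 10.5 + 7.1)/6 = -0.8667
Deviations from mean: 0.1667, 0.2667, -5.5333, 6.7667, -9.6333, 7.9667
Numerator Σ_{t=1}^{3}(z_t−z̄)(z_{t+3}−z̄) = -45.5233
Denominator Σ(z_t−z̄)² = 232.7733
r_3 = -45.5233 / 232.7733 = -0.196

-0.196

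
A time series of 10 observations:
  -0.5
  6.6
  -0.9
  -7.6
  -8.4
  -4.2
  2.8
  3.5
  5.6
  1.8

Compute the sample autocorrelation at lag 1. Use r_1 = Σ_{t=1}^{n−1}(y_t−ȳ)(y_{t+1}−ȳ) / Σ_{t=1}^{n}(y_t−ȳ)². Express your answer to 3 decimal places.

Mean ȳ = (-0.5 + 6.6 − 0.9 − 7.6 − 8.4 − 4.2 + 2.8 + 3.5 + 5.6 + 1.8)/10 = -0.1300
Numerator Σ_{t=1}^{9}(y_t−ȳ)(y_{t+1}−ȳ) = 124.0851
Denominator Σ(y_t−ȳ)² = 245.1010
r_1 = 124.0851 / 245.1010 = 0.506

0.506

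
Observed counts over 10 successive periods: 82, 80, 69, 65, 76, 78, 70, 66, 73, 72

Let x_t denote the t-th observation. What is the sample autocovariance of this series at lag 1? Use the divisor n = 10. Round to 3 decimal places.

6.469

Mean x̄ = (82 + 80 + 69 + 65 + 76 + 78 + 70 + 66 + 73 + 72)/10 = 73.1000
Σ_{t=1}^{9}(x_t−x̄)(x_{t+1}−x̄) = 64.6900
γ_1 = 64.6900 / 10 = 6.469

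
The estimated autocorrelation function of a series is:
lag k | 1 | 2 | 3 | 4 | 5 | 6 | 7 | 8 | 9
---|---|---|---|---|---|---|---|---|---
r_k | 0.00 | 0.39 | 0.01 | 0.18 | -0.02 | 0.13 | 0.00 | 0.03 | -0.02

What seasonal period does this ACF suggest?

2

The largest autocorrelation is r_2 = 0.39, with a weaker echo at lag 4 (0.18); the remaining lags stay at or below 0.13.
The dominant spike at lag 2 indicates a seasonal period of 2.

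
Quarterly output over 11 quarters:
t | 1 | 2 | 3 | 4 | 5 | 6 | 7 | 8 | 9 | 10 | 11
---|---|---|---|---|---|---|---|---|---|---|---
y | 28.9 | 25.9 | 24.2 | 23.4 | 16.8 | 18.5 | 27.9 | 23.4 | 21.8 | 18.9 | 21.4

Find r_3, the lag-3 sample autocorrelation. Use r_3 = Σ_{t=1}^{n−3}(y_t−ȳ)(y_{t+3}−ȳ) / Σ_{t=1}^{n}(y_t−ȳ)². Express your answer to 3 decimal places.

-0.255

Mean ȳ = (28.9 + 25.9 + 24.2 + 23.4 + 16.8 + 18.5 + 27.9 + 23.4 + 21.8 + 18.9 + 21.4)/11 = 22.8273
Numerator Σ_{t=1}^{8}(y_t−ȳ)(y_{t+3}−ȳ) = -37.8231
Denominator Σ(y_t−ȳ)² = 148.1618
r_3 = -37.8231 / 148.1618 = -0.255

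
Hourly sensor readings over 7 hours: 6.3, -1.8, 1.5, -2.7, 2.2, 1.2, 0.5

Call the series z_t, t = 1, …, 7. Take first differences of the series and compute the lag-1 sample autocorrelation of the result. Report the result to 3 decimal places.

-0.556

First differences Δz: -8.1, 3.3, -4.2, 4.9, -1.0, -0.7
Mean of differences = -0.9667
Numerator Σ(Δz_t−Δz̄)(Δz_{t+1}−Δz̄) = -63.4044
Denominator Σ(Δz_t−Δz̄)² = 114.0333
r_1(Δz) = -63.4044 / 114.0333 = -0.556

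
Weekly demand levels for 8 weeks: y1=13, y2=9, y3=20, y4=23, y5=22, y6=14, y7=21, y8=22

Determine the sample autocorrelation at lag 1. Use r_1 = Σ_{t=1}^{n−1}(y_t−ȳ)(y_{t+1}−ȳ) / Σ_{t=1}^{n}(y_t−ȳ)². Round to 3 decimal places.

0.214

Mean ȳ = (13 + 9 + 20 + 23 + 22 + 14 + 21 + 22)/8 = 18.0000
Σ(y_t−ȳ)(y_{t+1}−ȳ) = (45.0000) + (-18.0000) + (10.0000) + (20.0000) + (-16.0000) + (-12.0000) + (12.0000) = 41.0000
Denominator Σ(y_t−ȳ)² = 192.0000
r_1 = 41.0000 / 192.0000 = 0.214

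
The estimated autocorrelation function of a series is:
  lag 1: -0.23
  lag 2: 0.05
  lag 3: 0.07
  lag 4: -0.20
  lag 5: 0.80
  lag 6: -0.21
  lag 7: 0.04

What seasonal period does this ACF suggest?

5

The largest autocorrelation is r_5 = 0.80; the remaining lags stay at or below 0.07.
The dominant spike at lag 5 indicates a seasonal period of 5.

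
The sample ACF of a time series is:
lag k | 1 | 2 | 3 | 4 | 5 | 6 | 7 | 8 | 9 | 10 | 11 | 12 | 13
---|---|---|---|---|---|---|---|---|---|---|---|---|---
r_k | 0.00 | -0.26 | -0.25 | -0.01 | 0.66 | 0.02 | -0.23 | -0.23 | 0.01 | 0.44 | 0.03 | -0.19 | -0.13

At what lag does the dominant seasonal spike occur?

The largest autocorrelation is r_5 = 0.66, with a weaker echo at lag 10 (0.44); the remaining lags stay at or below 0.03.
The dominant spike at lag 5 indicates a seasonal period of 5.

5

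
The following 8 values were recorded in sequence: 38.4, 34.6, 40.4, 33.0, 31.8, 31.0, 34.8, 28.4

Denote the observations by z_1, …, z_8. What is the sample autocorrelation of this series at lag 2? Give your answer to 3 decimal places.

0.293

Mean z̄ = (38.4 + 34.6 + 40.4 + 33.0 + 31.8 + 31.0 + 34.8 + 28.4)/8 = 34.0500
Numerator Σ_{t=1}^{6}(z_t−z̄)(z_{t+2}−z̄) = 31.5050
Denominator Σ(z_t−z̄)² = 107.5000
r_2 = 31.5050 / 107.5000 = 0.293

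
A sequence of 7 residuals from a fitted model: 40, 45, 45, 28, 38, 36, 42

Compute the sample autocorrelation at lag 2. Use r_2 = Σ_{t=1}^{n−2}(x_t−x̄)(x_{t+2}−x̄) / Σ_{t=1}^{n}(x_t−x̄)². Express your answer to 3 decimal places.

Mean x̄ = (40 + 45 + 45 + 28 + 38 + 36 + 42)/7 = 39.1429
Deviations from mean: 0.8571, 5.8571, 5.8571, -11.1429, -1.1429, -3.1429, 2.8571
Σ(x_t−x̄)(x_{t+2}−x̄) = (5.0204) + (-65.2653) + (-6.6939) + (35.0204) + (-3.2653) = -35.1837
Denominator Σ(x_t−x̄)² = 212.8571
r_2 = -35.1837 / 212.8571 = -0.165

-0.165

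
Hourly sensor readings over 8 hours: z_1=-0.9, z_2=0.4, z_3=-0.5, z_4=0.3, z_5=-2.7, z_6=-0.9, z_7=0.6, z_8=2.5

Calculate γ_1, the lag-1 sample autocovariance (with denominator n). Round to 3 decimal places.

0.178

Mean z̄ = (-0.9 + 0.4 − 0.5 + 0.3 − 2.7 − 0.9 + 0.6 + 2.5)/8 = -0.1500
Σ_{t=1}^{7}(z_t−z̄)(z_{t+1}−z̄) = 1.4275
γ_1 = 1.4275 / 8 = 0.178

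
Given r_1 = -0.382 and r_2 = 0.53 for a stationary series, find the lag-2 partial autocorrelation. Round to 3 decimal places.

0.450

φ_{22} = (r_2 − r_1²) / (1 − r_1²)
r_1² = (-0.382)² = 0.145924
Numerator = 0.53 − 0.1459 = 0.3841; denominator = 1 − 0.1459 = 0.8541
φ_{22} = 0.3841 / 0.8541 = 0.450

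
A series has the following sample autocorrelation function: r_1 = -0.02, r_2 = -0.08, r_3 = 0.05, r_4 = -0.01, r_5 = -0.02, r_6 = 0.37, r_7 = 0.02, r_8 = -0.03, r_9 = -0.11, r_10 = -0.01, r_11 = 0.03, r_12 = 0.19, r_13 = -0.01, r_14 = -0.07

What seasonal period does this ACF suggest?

6

The largest autocorrelation is r_6 = 0.37, with a weaker echo at lag 12 (0.19); the remaining lags stay at or below 0.05.
The dominant spike at lag 6 indicates a seasonal period of 6.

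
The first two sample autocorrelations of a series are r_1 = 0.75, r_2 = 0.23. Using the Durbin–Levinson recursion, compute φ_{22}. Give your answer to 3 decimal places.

φ_{22} = (r_2 − r_1²) / (1 − r_1²)
r_1² = (0.75)² = 0.5625
Numerator = 0.23 − 0.5625 = -0.3325; denominator = 1 − 0.5625 = 0.4375
φ_{22} = -0.3325 / 0.4375 = -0.760

-0.760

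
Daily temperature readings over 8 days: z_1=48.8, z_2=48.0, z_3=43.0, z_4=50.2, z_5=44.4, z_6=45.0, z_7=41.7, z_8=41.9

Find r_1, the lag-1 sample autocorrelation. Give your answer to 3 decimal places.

Mean z̄ = (48.8 + 48.0 + 43.0 + 50.2 + 44.4 + 45.0 + 41.7 + 41.9)/8 = 45.3750
Σ(z_t−z̄)(z_{t+1}−z̄) = (8.9906) + (-6.2344) + (-11.4594) + (-4.7044) + (0.3656) + (1.3781) + (12.7706) = 1.1069
Denominator Σ(z_t−z̄)² = 74.2150
r_1 = 1.1069 / 74.2150 = 0.015

0.015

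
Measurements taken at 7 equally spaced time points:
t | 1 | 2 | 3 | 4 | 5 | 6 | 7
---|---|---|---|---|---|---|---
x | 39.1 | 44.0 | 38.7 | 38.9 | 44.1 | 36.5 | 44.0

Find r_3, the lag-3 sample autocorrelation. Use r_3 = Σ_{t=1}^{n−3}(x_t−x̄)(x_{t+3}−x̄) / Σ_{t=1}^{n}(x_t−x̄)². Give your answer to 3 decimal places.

0.274

Mean x̄ = (39.1 + 44.0 + 38.7 + 38.9 + 44.1 + 36.5 + 44.0)/7 = 40.7571
Numerator Σ_{t=1}^{4}(x_t−x̄)(x_{t+3}−x̄) = 16.6531
Denominator Σ(x_t−x̄)² = 60.7571
r_3 = 16.6531 / 60.7571 = 0.274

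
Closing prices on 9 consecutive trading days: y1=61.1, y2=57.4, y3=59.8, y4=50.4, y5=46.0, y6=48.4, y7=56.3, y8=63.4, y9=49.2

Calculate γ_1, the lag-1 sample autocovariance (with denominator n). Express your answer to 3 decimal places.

Mean ȳ = (61.1 + 57.4 + 59.8 + 50.4 + 46.0 + 48.4 + 56.3 + 63.4 + 49.2)/9 = 54.6667
Σ_{t=1}^{8}(y_t−ȳ)(y_{t+1}−ȳ) = 57.2889
γ_1 = 57.2889 / 9 = 6.365

6.365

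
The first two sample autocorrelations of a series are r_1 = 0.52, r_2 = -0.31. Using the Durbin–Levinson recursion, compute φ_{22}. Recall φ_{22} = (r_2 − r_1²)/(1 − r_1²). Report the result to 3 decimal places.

-0.796

φ_{22} = (r_2 − r_1²) / (1 − r_1²)
r_1² = (0.52)² = 0.2704
Numerator = -0.31 − 0.2704 = -0.5804; denominator = 1 − 0.2704 = 0.7296
φ_{22} = -0.5804 / 0.7296 = -0.796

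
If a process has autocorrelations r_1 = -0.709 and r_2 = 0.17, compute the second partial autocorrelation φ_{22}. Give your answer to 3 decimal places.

φ_{22} = (r_2 − r_1²) / (1 − r_1²)
r_1² = (-0.709)² = 0.502681
Numerator = 0.17 − 0.5027 = -0.3327; denominator = 1 − 0.5027 = 0.4973
φ_{22} = -0.3327 / 0.4973 = -0.669

-0.669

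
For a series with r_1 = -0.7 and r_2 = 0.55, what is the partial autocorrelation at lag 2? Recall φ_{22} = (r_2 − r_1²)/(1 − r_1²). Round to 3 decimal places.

φ_{22} = (r_2 − r_1²) / (1 − r_1²)
r_1² = (-0.7)² = 0.49
Numerator = 0.55 − 0.4900 = 0.0600; denominator = 1 − 0.4900 = 0.5100
φ_{22} = 0.0600 / 0.5100 = 0.118

0.118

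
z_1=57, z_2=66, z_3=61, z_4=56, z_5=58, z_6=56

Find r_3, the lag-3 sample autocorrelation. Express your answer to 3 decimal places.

Mean z̄ = (57 + 66 + 61 + 56 + 58 + 56)/6 = 59.0000
Deviations from mean: -2.0000, 7.0000, 2.0000, -3.0000, -1.0000, -3.0000
Σ(z_t−z̄)(z_{t+3}−z̄) = (6.0000) + (-7.0000) + (-6.0000) = -7.0000
Denominator Σ(z_t−z̄)² = 76.0000
r_3 = -7.0000 / 76.0000 = -0.092

-0.092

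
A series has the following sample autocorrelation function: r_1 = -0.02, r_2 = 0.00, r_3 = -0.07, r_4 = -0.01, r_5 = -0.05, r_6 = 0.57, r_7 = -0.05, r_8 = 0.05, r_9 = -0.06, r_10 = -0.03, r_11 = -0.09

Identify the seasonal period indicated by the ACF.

The largest autocorrelation is r_6 = 0.57; the remaining lags stay at or below 0.05.
The dominant spike at lag 6 indicates a seasonal period of 6.

6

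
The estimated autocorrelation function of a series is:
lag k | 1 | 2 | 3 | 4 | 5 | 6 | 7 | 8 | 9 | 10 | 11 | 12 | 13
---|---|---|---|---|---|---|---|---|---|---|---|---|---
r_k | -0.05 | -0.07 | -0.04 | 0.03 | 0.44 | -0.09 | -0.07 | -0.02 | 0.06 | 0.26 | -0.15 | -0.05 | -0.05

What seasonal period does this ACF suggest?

5

The largest autocorrelation is r_5 = 0.44, with a weaker echo at lag 10 (0.26); the remaining lags stay at or below 0.06.
The dominant spike at lag 5 indicates a seasonal period of 5.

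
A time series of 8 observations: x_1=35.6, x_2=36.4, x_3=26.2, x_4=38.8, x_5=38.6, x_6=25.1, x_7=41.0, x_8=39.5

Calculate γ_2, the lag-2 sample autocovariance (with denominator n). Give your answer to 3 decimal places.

Mean x̄ = (35.6 + 36.4 + 26.2 + 38.8 + 38.6 + 25.1 + 41.0 + 39.5)/8 = 35.1500
Σ_{t=1}^{6}(x_t−x̄)(x_{t+2}−x̄) = -90.5600
γ_2 = -90.5600 / 8 = -11.320

-11.320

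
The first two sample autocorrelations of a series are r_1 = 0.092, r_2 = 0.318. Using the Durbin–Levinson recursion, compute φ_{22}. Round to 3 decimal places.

0.312

φ_{22} = (r_2 − r_1²) / (1 − r_1²)
r_1² = (0.092)² = 0.008464
Numerator = 0.318 − 0.0085 = 0.3095; denominator = 1 − 0.0085 = 0.9915
φ_{22} = 0.3095 / 0.9915 = 0.312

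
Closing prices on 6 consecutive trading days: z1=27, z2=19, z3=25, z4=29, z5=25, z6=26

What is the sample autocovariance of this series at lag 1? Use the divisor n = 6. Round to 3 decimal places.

Mean z̄ = (27 + 19 + 25 + 29 + 25 + 26)/6 = 25.1667
Deviations: 1.8333, -6.1667, -0.1667, 3.8333, -0.1667, 0.8333
Σ_{t=1}^{5}(z_t−z̄)(z_{t+1}−z̄) = -11.6944
γ_1 = -11.6944 / 6 = -1.949

-1.949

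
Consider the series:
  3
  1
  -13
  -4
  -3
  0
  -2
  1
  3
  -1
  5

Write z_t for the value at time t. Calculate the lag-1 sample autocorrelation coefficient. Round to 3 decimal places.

0.127

Mean z̄ = (3 + 1 − 13 − 4 − 3 + 0 − 2 + 1 + 3 − 1 + 5)/11 = -0.9091
Numerator Σ_{t=1}^{10}(z_t−z̄)(z_{t+1}−z̄) = 29.8099
Denominator Σ(z_t−z̄)² = 234.9091
r_1 = 29.8099 / 234.9091 = 0.127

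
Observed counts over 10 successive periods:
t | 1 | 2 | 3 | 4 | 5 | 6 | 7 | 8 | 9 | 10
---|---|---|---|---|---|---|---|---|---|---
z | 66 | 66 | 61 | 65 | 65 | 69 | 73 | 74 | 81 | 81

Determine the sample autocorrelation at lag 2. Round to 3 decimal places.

Mean z̄ = (66 + 66 + 61 + 65 + 65 + 69 + 73 + 74 + 81 + 81)/10 = 70.1000
Numerator Σ_{t=1}^{8}(z_t−z̄)(z_{t+2}−z̄) = 165.2800
Denominator Σ(z_t−z̄)² = 430.9000
r_2 = 165.2800 / 430.9000 = 0.384

0.384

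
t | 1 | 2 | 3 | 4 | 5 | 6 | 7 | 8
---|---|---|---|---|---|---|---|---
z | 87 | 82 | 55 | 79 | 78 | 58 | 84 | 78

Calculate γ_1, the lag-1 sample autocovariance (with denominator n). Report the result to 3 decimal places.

Mean z̄ = (87 + 82 + 55 + 79 + 78 + 58 + 84 + 78)/8 = 75.1250
Deviations: 11.8750, 6.8750, -20.1250, 3.8750, 2.8750, -17.1250, 8.8750, 2.8750
Σ_{t=1}^{7}(z_t−z̄)(z_{t+1}−z̄) = -299.2656
γ_1 = -299.2656 / 8 = -37.408

-37.408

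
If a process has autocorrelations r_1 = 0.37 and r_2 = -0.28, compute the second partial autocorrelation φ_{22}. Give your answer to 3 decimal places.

-0.483

φ_{22} = (r_2 − r_1²) / (1 − r_1²)
r_1² = (0.37)² = 0.1369
Numerator = -0.28 − 0.1369 = -0.4169; denominator = 1 − 0.1369 = 0.8631
φ_{22} = -0.4169 / 0.8631 = -0.483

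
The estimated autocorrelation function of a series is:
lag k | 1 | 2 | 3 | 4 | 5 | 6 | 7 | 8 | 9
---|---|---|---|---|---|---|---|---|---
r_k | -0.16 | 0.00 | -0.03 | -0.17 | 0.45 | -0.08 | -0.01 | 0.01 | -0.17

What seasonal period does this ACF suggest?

5

The largest autocorrelation is r_5 = 0.45; the remaining lags stay at or below 0.01.
The dominant spike at lag 5 indicates a seasonal period of 5.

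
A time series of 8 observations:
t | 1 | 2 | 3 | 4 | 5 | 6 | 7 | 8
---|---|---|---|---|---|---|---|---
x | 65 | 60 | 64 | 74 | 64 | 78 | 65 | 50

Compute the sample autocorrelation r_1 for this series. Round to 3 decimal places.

Mean x̄ = (65 + 60 + 64 + 74 + 64 + 78 + 65 + 50)/8 = 65.0000
Deviations from mean: 0.0000, -5.0000, -1.0000, 9.0000, -1.0000, 13.0000, 0.0000, -15.0000
Numerator Σ_{t=1}^{7}(x_t−x̄)(x_{t+1}−x̄) = -26.0000
Denominator Σ(x_t−x̄)² = 502.0000
r_1 = -26.0000 / 502.0000 = -0.052

-0.052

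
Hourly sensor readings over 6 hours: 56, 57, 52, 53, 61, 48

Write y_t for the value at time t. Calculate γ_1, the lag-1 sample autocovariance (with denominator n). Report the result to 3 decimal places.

Mean ȳ = (56 + 57 + 52 + 53 + 61 + 48)/6 = 54.5000
Deviations: 1.5000, 2.5000, -2.5000, -1.5000, 6.5000, -6.5000
Σ_{t=1}^{5}(y_t−ȳ)(y_{t+1}−ȳ) = -50.7500
γ_1 = -50.7500 / 6 = -8.458

-8.458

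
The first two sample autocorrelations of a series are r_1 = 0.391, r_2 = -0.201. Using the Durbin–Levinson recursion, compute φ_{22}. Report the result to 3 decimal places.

φ_{22} = (r_2 − r_1²) / (1 − r_1²)
r_1² = (0.391)² = 0.152881
Numerator = -0.201 − 0.1529 = -0.3539; denominator = 1 − 0.1529 = 0.8471
φ_{22} = -0.3539 / 0.8471 = -0.418

-0.418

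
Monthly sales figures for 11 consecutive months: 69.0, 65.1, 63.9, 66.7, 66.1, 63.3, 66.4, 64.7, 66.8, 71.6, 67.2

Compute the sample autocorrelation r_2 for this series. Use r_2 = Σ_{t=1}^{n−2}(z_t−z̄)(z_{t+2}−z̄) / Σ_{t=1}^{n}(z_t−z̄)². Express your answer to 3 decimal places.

Mean z̄ = (69.0 + 65.1 + 63.9 + 66.7 + 66.1 + 63.3 + 66.4 + 64.7 + 66.8 + 71.6 + 67.2)/11 = 66.4364
Numerator Σ_{t=1}^{9}(z_t−z̄)(z_{t+2}−z̄) = -10.0717
Denominator Σ(z_t−z̄)² = 55.2055
r_2 = -10.0717 / 55.2055 = -0.182

-0.182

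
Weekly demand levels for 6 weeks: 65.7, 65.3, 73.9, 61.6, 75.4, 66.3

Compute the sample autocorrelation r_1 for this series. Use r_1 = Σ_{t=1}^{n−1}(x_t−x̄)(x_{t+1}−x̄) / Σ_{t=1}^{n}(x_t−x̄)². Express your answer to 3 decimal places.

-0.737

Mean x̄ = (65.7 + 65.3 + 73.9 + 61.6 + 75.4 + 66.3)/6 = 68.0333
Deviations from mean: -2.3333, -2.7333, 5.8667, -6.4333, 7.3667, -1.7333
Σ(x_t−x̄)(x_{t+1}−x̄) = (6.3778) + (-16.0356) + (-37.7422) + (-47.3922) + (-12.7689) = -107.5611
Denominator Σ(x_t−x̄)² = 145.9933
r_1 = -107.5611 / 145.9933 = -0.737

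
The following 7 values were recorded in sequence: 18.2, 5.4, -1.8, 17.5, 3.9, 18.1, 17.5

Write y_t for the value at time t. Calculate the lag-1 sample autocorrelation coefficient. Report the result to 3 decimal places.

-0.230

Mean ȳ = (18.2 + 5.4 − 1.8 + 17.5 + 3.9 + 18.1 + 17.5)/7 = 11.2571
Deviations from mean: 6.9429, -5.8571, -13.0571, 6.2429, -7.3571, 6.8429, 6.2429
Σ(y_t−ȳ)(y_{t+1}−ȳ) = (-40.6653) + (76.4776) + (-81.5139) + (-45.9296) + (-50.3439) + (42.7190) = -99.2561
Denominator Σ(y_t−ȳ)² = 431.8971
r_1 = -99.2561 / 431.8971 = -0.230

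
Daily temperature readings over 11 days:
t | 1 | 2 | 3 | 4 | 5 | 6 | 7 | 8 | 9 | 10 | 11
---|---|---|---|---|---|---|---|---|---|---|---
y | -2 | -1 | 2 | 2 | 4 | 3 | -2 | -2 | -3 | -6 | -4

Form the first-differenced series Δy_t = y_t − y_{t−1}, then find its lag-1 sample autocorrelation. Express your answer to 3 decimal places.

0.037

First differences Δy: 1, 3, 0, 2, -1, -5, 0, -1, -3, 2
Mean of differences = -0.2000
Numerator Σ(Δy_t−Δȳ)(Δy_{t+1}−Δȳ) = 1.9600
Denominator Σ(Δy_t−Δȳ)² = 53.6000
r_1(Δy) = 1.9600 / 53.6000 = 0.037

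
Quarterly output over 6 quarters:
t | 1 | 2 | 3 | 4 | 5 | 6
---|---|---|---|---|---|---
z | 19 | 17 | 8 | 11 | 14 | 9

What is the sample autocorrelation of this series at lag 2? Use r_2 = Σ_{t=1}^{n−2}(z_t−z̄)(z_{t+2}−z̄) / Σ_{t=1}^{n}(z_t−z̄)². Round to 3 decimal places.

Mean z̄ = (19 + 17 + 8 + 11 + 14 + 9)/6 = 13.0000
Deviations from mean: 6.0000, 4.0000, -5.0000, -2.0000, 1.0000, -4.0000
Σ(z_t−z̄)(z_{t+2}−z̄) = (-30.0000) + (-8.0000) + (-5.0000) + (8.0000) = -35.0000
Denominator Σ(z_t−z̄)² = 98.0000
r_2 = -35.0000 / 98.0000 = -0.357

-0.357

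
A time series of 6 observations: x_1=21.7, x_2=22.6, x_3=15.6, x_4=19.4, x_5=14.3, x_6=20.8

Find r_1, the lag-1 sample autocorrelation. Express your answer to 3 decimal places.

-0.244

Mean x̄ = (21.7 + 22.6 + 15.6 + 19.4 + 14.3 + 20.8)/6 = 19.0667
Numerator Σ_{t=1}^{5}(x_t−x̄)(x_{t+1}−x̄) = -13.9511
Denominator Σ(x_t−x̄)² = 57.2733
r_1 = -13.9511 / 57.2733 = -0.244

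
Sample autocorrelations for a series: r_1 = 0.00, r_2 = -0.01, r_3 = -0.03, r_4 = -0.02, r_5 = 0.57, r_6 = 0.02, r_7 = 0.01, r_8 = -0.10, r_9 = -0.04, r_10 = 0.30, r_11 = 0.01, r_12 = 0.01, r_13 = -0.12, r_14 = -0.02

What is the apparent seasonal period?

The largest autocorrelation is r_5 = 0.57, with a weaker echo at lag 10 (0.30); the remaining lags stay at or below 0.02.
The dominant spike at lag 5 indicates a seasonal period of 5.

5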